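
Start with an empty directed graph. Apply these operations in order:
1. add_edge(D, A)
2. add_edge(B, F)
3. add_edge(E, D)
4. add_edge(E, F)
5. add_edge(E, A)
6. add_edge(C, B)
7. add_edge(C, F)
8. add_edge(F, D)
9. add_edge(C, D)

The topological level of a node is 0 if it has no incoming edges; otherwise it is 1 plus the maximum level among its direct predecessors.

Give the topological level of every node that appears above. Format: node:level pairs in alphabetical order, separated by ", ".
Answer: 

Op 1: add_edge(D, A). Edges now: 1
Op 2: add_edge(B, F). Edges now: 2
Op 3: add_edge(E, D). Edges now: 3
Op 4: add_edge(E, F). Edges now: 4
Op 5: add_edge(E, A). Edges now: 5
Op 6: add_edge(C, B). Edges now: 6
Op 7: add_edge(C, F). Edges now: 7
Op 8: add_edge(F, D). Edges now: 8
Op 9: add_edge(C, D). Edges now: 9
Compute levels (Kahn BFS):
  sources (in-degree 0): C, E
  process C: level=0
    C->B: in-degree(B)=0, level(B)=1, enqueue
    C->D: in-degree(D)=2, level(D)>=1
    C->F: in-degree(F)=2, level(F)>=1
  process E: level=0
    E->A: in-degree(A)=1, level(A)>=1
    E->D: in-degree(D)=1, level(D)>=1
    E->F: in-degree(F)=1, level(F)>=1
  process B: level=1
    B->F: in-degree(F)=0, level(F)=2, enqueue
  process F: level=2
    F->D: in-degree(D)=0, level(D)=3, enqueue
  process D: level=3
    D->A: in-degree(A)=0, level(A)=4, enqueue
  process A: level=4
All levels: A:4, B:1, C:0, D:3, E:0, F:2

Answer: A:4, B:1, C:0, D:3, E:0, F:2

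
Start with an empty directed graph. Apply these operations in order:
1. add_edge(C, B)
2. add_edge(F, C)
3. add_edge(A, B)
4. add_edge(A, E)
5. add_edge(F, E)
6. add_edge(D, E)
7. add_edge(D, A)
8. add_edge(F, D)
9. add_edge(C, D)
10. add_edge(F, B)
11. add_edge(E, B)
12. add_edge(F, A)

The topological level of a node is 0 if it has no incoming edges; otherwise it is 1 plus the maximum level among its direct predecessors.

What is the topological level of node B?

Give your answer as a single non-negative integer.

Answer: 5

Derivation:
Op 1: add_edge(C, B). Edges now: 1
Op 2: add_edge(F, C). Edges now: 2
Op 3: add_edge(A, B). Edges now: 3
Op 4: add_edge(A, E). Edges now: 4
Op 5: add_edge(F, E). Edges now: 5
Op 6: add_edge(D, E). Edges now: 6
Op 7: add_edge(D, A). Edges now: 7
Op 8: add_edge(F, D). Edges now: 8
Op 9: add_edge(C, D). Edges now: 9
Op 10: add_edge(F, B). Edges now: 10
Op 11: add_edge(E, B). Edges now: 11
Op 12: add_edge(F, A). Edges now: 12
Compute levels (Kahn BFS):
  sources (in-degree 0): F
  process F: level=0
    F->A: in-degree(A)=1, level(A)>=1
    F->B: in-degree(B)=3, level(B)>=1
    F->C: in-degree(C)=0, level(C)=1, enqueue
    F->D: in-degree(D)=1, level(D)>=1
    F->E: in-degree(E)=2, level(E)>=1
  process C: level=1
    C->B: in-degree(B)=2, level(B)>=2
    C->D: in-degree(D)=0, level(D)=2, enqueue
  process D: level=2
    D->A: in-degree(A)=0, level(A)=3, enqueue
    D->E: in-degree(E)=1, level(E)>=3
  process A: level=3
    A->B: in-degree(B)=1, level(B)>=4
    A->E: in-degree(E)=0, level(E)=4, enqueue
  process E: level=4
    E->B: in-degree(B)=0, level(B)=5, enqueue
  process B: level=5
All levels: A:3, B:5, C:1, D:2, E:4, F:0
level(B) = 5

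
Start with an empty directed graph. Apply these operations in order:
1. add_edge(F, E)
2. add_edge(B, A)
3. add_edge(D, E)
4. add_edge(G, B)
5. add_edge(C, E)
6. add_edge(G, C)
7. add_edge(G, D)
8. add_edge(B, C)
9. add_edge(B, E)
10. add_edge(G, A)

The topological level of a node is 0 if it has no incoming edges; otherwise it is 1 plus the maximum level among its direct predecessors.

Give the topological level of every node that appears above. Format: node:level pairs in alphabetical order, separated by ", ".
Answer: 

Answer: A:2, B:1, C:2, D:1, E:3, F:0, G:0

Derivation:
Op 1: add_edge(F, E). Edges now: 1
Op 2: add_edge(B, A). Edges now: 2
Op 3: add_edge(D, E). Edges now: 3
Op 4: add_edge(G, B). Edges now: 4
Op 5: add_edge(C, E). Edges now: 5
Op 6: add_edge(G, C). Edges now: 6
Op 7: add_edge(G, D). Edges now: 7
Op 8: add_edge(B, C). Edges now: 8
Op 9: add_edge(B, E). Edges now: 9
Op 10: add_edge(G, A). Edges now: 10
Compute levels (Kahn BFS):
  sources (in-degree 0): F, G
  process F: level=0
    F->E: in-degree(E)=3, level(E)>=1
  process G: level=0
    G->A: in-degree(A)=1, level(A)>=1
    G->B: in-degree(B)=0, level(B)=1, enqueue
    G->C: in-degree(C)=1, level(C)>=1
    G->D: in-degree(D)=0, level(D)=1, enqueue
  process B: level=1
    B->A: in-degree(A)=0, level(A)=2, enqueue
    B->C: in-degree(C)=0, level(C)=2, enqueue
    B->E: in-degree(E)=2, level(E)>=2
  process D: level=1
    D->E: in-degree(E)=1, level(E)>=2
  process A: level=2
  process C: level=2
    C->E: in-degree(E)=0, level(E)=3, enqueue
  process E: level=3
All levels: A:2, B:1, C:2, D:1, E:3, F:0, G:0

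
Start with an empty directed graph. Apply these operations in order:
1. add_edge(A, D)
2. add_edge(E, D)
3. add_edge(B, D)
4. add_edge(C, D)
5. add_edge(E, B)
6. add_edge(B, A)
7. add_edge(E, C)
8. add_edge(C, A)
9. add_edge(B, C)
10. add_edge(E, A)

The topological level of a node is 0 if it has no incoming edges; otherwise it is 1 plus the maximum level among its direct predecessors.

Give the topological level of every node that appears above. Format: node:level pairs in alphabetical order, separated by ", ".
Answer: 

Answer: A:3, B:1, C:2, D:4, E:0

Derivation:
Op 1: add_edge(A, D). Edges now: 1
Op 2: add_edge(E, D). Edges now: 2
Op 3: add_edge(B, D). Edges now: 3
Op 4: add_edge(C, D). Edges now: 4
Op 5: add_edge(E, B). Edges now: 5
Op 6: add_edge(B, A). Edges now: 6
Op 7: add_edge(E, C). Edges now: 7
Op 8: add_edge(C, A). Edges now: 8
Op 9: add_edge(B, C). Edges now: 9
Op 10: add_edge(E, A). Edges now: 10
Compute levels (Kahn BFS):
  sources (in-degree 0): E
  process E: level=0
    E->A: in-degree(A)=2, level(A)>=1
    E->B: in-degree(B)=0, level(B)=1, enqueue
    E->C: in-degree(C)=1, level(C)>=1
    E->D: in-degree(D)=3, level(D)>=1
  process B: level=1
    B->A: in-degree(A)=1, level(A)>=2
    B->C: in-degree(C)=0, level(C)=2, enqueue
    B->D: in-degree(D)=2, level(D)>=2
  process C: level=2
    C->A: in-degree(A)=0, level(A)=3, enqueue
    C->D: in-degree(D)=1, level(D)>=3
  process A: level=3
    A->D: in-degree(D)=0, level(D)=4, enqueue
  process D: level=4
All levels: A:3, B:1, C:2, D:4, E:0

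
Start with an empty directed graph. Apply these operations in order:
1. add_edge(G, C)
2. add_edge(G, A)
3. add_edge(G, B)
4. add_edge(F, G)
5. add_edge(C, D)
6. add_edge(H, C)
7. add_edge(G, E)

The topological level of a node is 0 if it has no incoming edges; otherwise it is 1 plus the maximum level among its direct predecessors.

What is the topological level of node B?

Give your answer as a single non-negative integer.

Answer: 2

Derivation:
Op 1: add_edge(G, C). Edges now: 1
Op 2: add_edge(G, A). Edges now: 2
Op 3: add_edge(G, B). Edges now: 3
Op 4: add_edge(F, G). Edges now: 4
Op 5: add_edge(C, D). Edges now: 5
Op 6: add_edge(H, C). Edges now: 6
Op 7: add_edge(G, E). Edges now: 7
Compute levels (Kahn BFS):
  sources (in-degree 0): F, H
  process F: level=0
    F->G: in-degree(G)=0, level(G)=1, enqueue
  process H: level=0
    H->C: in-degree(C)=1, level(C)>=1
  process G: level=1
    G->A: in-degree(A)=0, level(A)=2, enqueue
    G->B: in-degree(B)=0, level(B)=2, enqueue
    G->C: in-degree(C)=0, level(C)=2, enqueue
    G->E: in-degree(E)=0, level(E)=2, enqueue
  process A: level=2
  process B: level=2
  process C: level=2
    C->D: in-degree(D)=0, level(D)=3, enqueue
  process E: level=2
  process D: level=3
All levels: A:2, B:2, C:2, D:3, E:2, F:0, G:1, H:0
level(B) = 2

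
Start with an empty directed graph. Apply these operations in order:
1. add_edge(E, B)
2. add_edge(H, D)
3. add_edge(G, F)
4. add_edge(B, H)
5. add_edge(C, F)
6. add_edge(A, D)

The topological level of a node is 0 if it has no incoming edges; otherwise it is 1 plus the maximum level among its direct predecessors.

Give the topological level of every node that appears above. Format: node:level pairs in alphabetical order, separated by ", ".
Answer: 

Answer: A:0, B:1, C:0, D:3, E:0, F:1, G:0, H:2

Derivation:
Op 1: add_edge(E, B). Edges now: 1
Op 2: add_edge(H, D). Edges now: 2
Op 3: add_edge(G, F). Edges now: 3
Op 4: add_edge(B, H). Edges now: 4
Op 5: add_edge(C, F). Edges now: 5
Op 6: add_edge(A, D). Edges now: 6
Compute levels (Kahn BFS):
  sources (in-degree 0): A, C, E, G
  process A: level=0
    A->D: in-degree(D)=1, level(D)>=1
  process C: level=0
    C->F: in-degree(F)=1, level(F)>=1
  process E: level=0
    E->B: in-degree(B)=0, level(B)=1, enqueue
  process G: level=0
    G->F: in-degree(F)=0, level(F)=1, enqueue
  process B: level=1
    B->H: in-degree(H)=0, level(H)=2, enqueue
  process F: level=1
  process H: level=2
    H->D: in-degree(D)=0, level(D)=3, enqueue
  process D: level=3
All levels: A:0, B:1, C:0, D:3, E:0, F:1, G:0, H:2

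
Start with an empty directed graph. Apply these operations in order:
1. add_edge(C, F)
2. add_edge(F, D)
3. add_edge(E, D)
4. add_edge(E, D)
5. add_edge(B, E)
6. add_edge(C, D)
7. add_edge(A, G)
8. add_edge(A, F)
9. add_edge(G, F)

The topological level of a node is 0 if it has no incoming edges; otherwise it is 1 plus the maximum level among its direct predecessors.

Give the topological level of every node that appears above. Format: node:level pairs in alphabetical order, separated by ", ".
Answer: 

Answer: A:0, B:0, C:0, D:3, E:1, F:2, G:1

Derivation:
Op 1: add_edge(C, F). Edges now: 1
Op 2: add_edge(F, D). Edges now: 2
Op 3: add_edge(E, D). Edges now: 3
Op 4: add_edge(E, D) (duplicate, no change). Edges now: 3
Op 5: add_edge(B, E). Edges now: 4
Op 6: add_edge(C, D). Edges now: 5
Op 7: add_edge(A, G). Edges now: 6
Op 8: add_edge(A, F). Edges now: 7
Op 9: add_edge(G, F). Edges now: 8
Compute levels (Kahn BFS):
  sources (in-degree 0): A, B, C
  process A: level=0
    A->F: in-degree(F)=2, level(F)>=1
    A->G: in-degree(G)=0, level(G)=1, enqueue
  process B: level=0
    B->E: in-degree(E)=0, level(E)=1, enqueue
  process C: level=0
    C->D: in-degree(D)=2, level(D)>=1
    C->F: in-degree(F)=1, level(F)>=1
  process G: level=1
    G->F: in-degree(F)=0, level(F)=2, enqueue
  process E: level=1
    E->D: in-degree(D)=1, level(D)>=2
  process F: level=2
    F->D: in-degree(D)=0, level(D)=3, enqueue
  process D: level=3
All levels: A:0, B:0, C:0, D:3, E:1, F:2, G:1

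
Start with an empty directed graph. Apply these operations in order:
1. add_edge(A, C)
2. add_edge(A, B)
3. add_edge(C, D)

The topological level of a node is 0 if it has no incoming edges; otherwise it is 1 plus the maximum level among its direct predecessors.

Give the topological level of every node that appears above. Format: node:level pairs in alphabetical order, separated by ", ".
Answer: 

Op 1: add_edge(A, C). Edges now: 1
Op 2: add_edge(A, B). Edges now: 2
Op 3: add_edge(C, D). Edges now: 3
Compute levels (Kahn BFS):
  sources (in-degree 0): A
  process A: level=0
    A->B: in-degree(B)=0, level(B)=1, enqueue
    A->C: in-degree(C)=0, level(C)=1, enqueue
  process B: level=1
  process C: level=1
    C->D: in-degree(D)=0, level(D)=2, enqueue
  process D: level=2
All levels: A:0, B:1, C:1, D:2

Answer: A:0, B:1, C:1, D:2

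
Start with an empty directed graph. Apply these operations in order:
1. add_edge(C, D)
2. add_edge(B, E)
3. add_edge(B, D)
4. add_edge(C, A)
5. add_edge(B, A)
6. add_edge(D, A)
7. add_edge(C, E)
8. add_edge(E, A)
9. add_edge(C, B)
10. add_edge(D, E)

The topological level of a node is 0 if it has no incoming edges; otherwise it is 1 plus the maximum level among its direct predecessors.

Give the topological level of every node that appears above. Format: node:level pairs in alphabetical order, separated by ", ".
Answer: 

Op 1: add_edge(C, D). Edges now: 1
Op 2: add_edge(B, E). Edges now: 2
Op 3: add_edge(B, D). Edges now: 3
Op 4: add_edge(C, A). Edges now: 4
Op 5: add_edge(B, A). Edges now: 5
Op 6: add_edge(D, A). Edges now: 6
Op 7: add_edge(C, E). Edges now: 7
Op 8: add_edge(E, A). Edges now: 8
Op 9: add_edge(C, B). Edges now: 9
Op 10: add_edge(D, E). Edges now: 10
Compute levels (Kahn BFS):
  sources (in-degree 0): C
  process C: level=0
    C->A: in-degree(A)=3, level(A)>=1
    C->B: in-degree(B)=0, level(B)=1, enqueue
    C->D: in-degree(D)=1, level(D)>=1
    C->E: in-degree(E)=2, level(E)>=1
  process B: level=1
    B->A: in-degree(A)=2, level(A)>=2
    B->D: in-degree(D)=0, level(D)=2, enqueue
    B->E: in-degree(E)=1, level(E)>=2
  process D: level=2
    D->A: in-degree(A)=1, level(A)>=3
    D->E: in-degree(E)=0, level(E)=3, enqueue
  process E: level=3
    E->A: in-degree(A)=0, level(A)=4, enqueue
  process A: level=4
All levels: A:4, B:1, C:0, D:2, E:3

Answer: A:4, B:1, C:0, D:2, E:3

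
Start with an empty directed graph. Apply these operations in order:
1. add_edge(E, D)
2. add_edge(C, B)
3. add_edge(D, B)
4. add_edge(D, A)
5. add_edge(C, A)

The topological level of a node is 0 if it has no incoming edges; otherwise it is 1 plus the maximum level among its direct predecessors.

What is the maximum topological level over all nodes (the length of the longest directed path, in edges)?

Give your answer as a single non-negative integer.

Op 1: add_edge(E, D). Edges now: 1
Op 2: add_edge(C, B). Edges now: 2
Op 3: add_edge(D, B). Edges now: 3
Op 4: add_edge(D, A). Edges now: 4
Op 5: add_edge(C, A). Edges now: 5
Compute levels (Kahn BFS):
  sources (in-degree 0): C, E
  process C: level=0
    C->A: in-degree(A)=1, level(A)>=1
    C->B: in-degree(B)=1, level(B)>=1
  process E: level=0
    E->D: in-degree(D)=0, level(D)=1, enqueue
  process D: level=1
    D->A: in-degree(A)=0, level(A)=2, enqueue
    D->B: in-degree(B)=0, level(B)=2, enqueue
  process A: level=2
  process B: level=2
All levels: A:2, B:2, C:0, D:1, E:0
max level = 2

Answer: 2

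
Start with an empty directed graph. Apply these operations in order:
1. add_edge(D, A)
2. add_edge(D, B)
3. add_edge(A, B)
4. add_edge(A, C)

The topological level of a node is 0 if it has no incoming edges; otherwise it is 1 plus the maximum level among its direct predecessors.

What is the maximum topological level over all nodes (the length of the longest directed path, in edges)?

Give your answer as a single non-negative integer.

Answer: 2

Derivation:
Op 1: add_edge(D, A). Edges now: 1
Op 2: add_edge(D, B). Edges now: 2
Op 3: add_edge(A, B). Edges now: 3
Op 4: add_edge(A, C). Edges now: 4
Compute levels (Kahn BFS):
  sources (in-degree 0): D
  process D: level=0
    D->A: in-degree(A)=0, level(A)=1, enqueue
    D->B: in-degree(B)=1, level(B)>=1
  process A: level=1
    A->B: in-degree(B)=0, level(B)=2, enqueue
    A->C: in-degree(C)=0, level(C)=2, enqueue
  process B: level=2
  process C: level=2
All levels: A:1, B:2, C:2, D:0
max level = 2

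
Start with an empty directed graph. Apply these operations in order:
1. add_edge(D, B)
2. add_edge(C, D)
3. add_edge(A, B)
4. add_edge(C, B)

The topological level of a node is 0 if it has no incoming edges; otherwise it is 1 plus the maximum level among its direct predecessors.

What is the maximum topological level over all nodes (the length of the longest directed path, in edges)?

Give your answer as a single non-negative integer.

Answer: 2

Derivation:
Op 1: add_edge(D, B). Edges now: 1
Op 2: add_edge(C, D). Edges now: 2
Op 3: add_edge(A, B). Edges now: 3
Op 4: add_edge(C, B). Edges now: 4
Compute levels (Kahn BFS):
  sources (in-degree 0): A, C
  process A: level=0
    A->B: in-degree(B)=2, level(B)>=1
  process C: level=0
    C->B: in-degree(B)=1, level(B)>=1
    C->D: in-degree(D)=0, level(D)=1, enqueue
  process D: level=1
    D->B: in-degree(B)=0, level(B)=2, enqueue
  process B: level=2
All levels: A:0, B:2, C:0, D:1
max level = 2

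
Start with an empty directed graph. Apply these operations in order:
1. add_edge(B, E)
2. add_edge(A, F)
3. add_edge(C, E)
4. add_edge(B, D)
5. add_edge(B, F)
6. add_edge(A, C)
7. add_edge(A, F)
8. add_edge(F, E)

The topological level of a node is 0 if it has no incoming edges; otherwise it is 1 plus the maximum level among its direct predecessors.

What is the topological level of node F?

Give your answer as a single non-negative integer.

Answer: 1

Derivation:
Op 1: add_edge(B, E). Edges now: 1
Op 2: add_edge(A, F). Edges now: 2
Op 3: add_edge(C, E). Edges now: 3
Op 4: add_edge(B, D). Edges now: 4
Op 5: add_edge(B, F). Edges now: 5
Op 6: add_edge(A, C). Edges now: 6
Op 7: add_edge(A, F) (duplicate, no change). Edges now: 6
Op 8: add_edge(F, E). Edges now: 7
Compute levels (Kahn BFS):
  sources (in-degree 0): A, B
  process A: level=0
    A->C: in-degree(C)=0, level(C)=1, enqueue
    A->F: in-degree(F)=1, level(F)>=1
  process B: level=0
    B->D: in-degree(D)=0, level(D)=1, enqueue
    B->E: in-degree(E)=2, level(E)>=1
    B->F: in-degree(F)=0, level(F)=1, enqueue
  process C: level=1
    C->E: in-degree(E)=1, level(E)>=2
  process D: level=1
  process F: level=1
    F->E: in-degree(E)=0, level(E)=2, enqueue
  process E: level=2
All levels: A:0, B:0, C:1, D:1, E:2, F:1
level(F) = 1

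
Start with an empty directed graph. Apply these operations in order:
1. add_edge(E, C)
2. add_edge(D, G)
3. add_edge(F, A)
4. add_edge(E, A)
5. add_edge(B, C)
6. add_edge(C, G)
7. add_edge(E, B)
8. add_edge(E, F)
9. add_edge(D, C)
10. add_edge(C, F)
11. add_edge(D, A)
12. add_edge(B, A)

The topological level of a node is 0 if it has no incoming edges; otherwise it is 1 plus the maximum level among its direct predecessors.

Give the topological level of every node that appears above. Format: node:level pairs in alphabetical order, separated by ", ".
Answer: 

Op 1: add_edge(E, C). Edges now: 1
Op 2: add_edge(D, G). Edges now: 2
Op 3: add_edge(F, A). Edges now: 3
Op 4: add_edge(E, A). Edges now: 4
Op 5: add_edge(B, C). Edges now: 5
Op 6: add_edge(C, G). Edges now: 6
Op 7: add_edge(E, B). Edges now: 7
Op 8: add_edge(E, F). Edges now: 8
Op 9: add_edge(D, C). Edges now: 9
Op 10: add_edge(C, F). Edges now: 10
Op 11: add_edge(D, A). Edges now: 11
Op 12: add_edge(B, A). Edges now: 12
Compute levels (Kahn BFS):
  sources (in-degree 0): D, E
  process D: level=0
    D->A: in-degree(A)=3, level(A)>=1
    D->C: in-degree(C)=2, level(C)>=1
    D->G: in-degree(G)=1, level(G)>=1
  process E: level=0
    E->A: in-degree(A)=2, level(A)>=1
    E->B: in-degree(B)=0, level(B)=1, enqueue
    E->C: in-degree(C)=1, level(C)>=1
    E->F: in-degree(F)=1, level(F)>=1
  process B: level=1
    B->A: in-degree(A)=1, level(A)>=2
    B->C: in-degree(C)=0, level(C)=2, enqueue
  process C: level=2
    C->F: in-degree(F)=0, level(F)=3, enqueue
    C->G: in-degree(G)=0, level(G)=3, enqueue
  process F: level=3
    F->A: in-degree(A)=0, level(A)=4, enqueue
  process G: level=3
  process A: level=4
All levels: A:4, B:1, C:2, D:0, E:0, F:3, G:3

Answer: A:4, B:1, C:2, D:0, E:0, F:3, G:3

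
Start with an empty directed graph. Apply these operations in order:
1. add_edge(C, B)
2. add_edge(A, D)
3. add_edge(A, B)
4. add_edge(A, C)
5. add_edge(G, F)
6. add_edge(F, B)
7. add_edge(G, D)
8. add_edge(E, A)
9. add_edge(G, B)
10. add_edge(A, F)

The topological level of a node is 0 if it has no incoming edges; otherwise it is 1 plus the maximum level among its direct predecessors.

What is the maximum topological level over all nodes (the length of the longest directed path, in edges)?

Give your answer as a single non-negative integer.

Answer: 3

Derivation:
Op 1: add_edge(C, B). Edges now: 1
Op 2: add_edge(A, D). Edges now: 2
Op 3: add_edge(A, B). Edges now: 3
Op 4: add_edge(A, C). Edges now: 4
Op 5: add_edge(G, F). Edges now: 5
Op 6: add_edge(F, B). Edges now: 6
Op 7: add_edge(G, D). Edges now: 7
Op 8: add_edge(E, A). Edges now: 8
Op 9: add_edge(G, B). Edges now: 9
Op 10: add_edge(A, F). Edges now: 10
Compute levels (Kahn BFS):
  sources (in-degree 0): E, G
  process E: level=0
    E->A: in-degree(A)=0, level(A)=1, enqueue
  process G: level=0
    G->B: in-degree(B)=3, level(B)>=1
    G->D: in-degree(D)=1, level(D)>=1
    G->F: in-degree(F)=1, level(F)>=1
  process A: level=1
    A->B: in-degree(B)=2, level(B)>=2
    A->C: in-degree(C)=0, level(C)=2, enqueue
    A->D: in-degree(D)=0, level(D)=2, enqueue
    A->F: in-degree(F)=0, level(F)=2, enqueue
  process C: level=2
    C->B: in-degree(B)=1, level(B)>=3
  process D: level=2
  process F: level=2
    F->B: in-degree(B)=0, level(B)=3, enqueue
  process B: level=3
All levels: A:1, B:3, C:2, D:2, E:0, F:2, G:0
max level = 3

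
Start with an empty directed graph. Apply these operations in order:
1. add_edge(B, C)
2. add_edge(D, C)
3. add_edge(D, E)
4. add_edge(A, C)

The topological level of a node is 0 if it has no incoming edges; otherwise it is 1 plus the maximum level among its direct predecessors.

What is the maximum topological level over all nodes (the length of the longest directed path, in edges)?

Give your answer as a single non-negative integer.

Answer: 1

Derivation:
Op 1: add_edge(B, C). Edges now: 1
Op 2: add_edge(D, C). Edges now: 2
Op 3: add_edge(D, E). Edges now: 3
Op 4: add_edge(A, C). Edges now: 4
Compute levels (Kahn BFS):
  sources (in-degree 0): A, B, D
  process A: level=0
    A->C: in-degree(C)=2, level(C)>=1
  process B: level=0
    B->C: in-degree(C)=1, level(C)>=1
  process D: level=0
    D->C: in-degree(C)=0, level(C)=1, enqueue
    D->E: in-degree(E)=0, level(E)=1, enqueue
  process C: level=1
  process E: level=1
All levels: A:0, B:0, C:1, D:0, E:1
max level = 1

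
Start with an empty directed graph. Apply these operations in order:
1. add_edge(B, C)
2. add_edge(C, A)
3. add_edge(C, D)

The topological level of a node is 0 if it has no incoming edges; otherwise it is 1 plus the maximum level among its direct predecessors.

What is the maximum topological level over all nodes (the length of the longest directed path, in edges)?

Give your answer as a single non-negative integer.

Answer: 2

Derivation:
Op 1: add_edge(B, C). Edges now: 1
Op 2: add_edge(C, A). Edges now: 2
Op 3: add_edge(C, D). Edges now: 3
Compute levels (Kahn BFS):
  sources (in-degree 0): B
  process B: level=0
    B->C: in-degree(C)=0, level(C)=1, enqueue
  process C: level=1
    C->A: in-degree(A)=0, level(A)=2, enqueue
    C->D: in-degree(D)=0, level(D)=2, enqueue
  process A: level=2
  process D: level=2
All levels: A:2, B:0, C:1, D:2
max level = 2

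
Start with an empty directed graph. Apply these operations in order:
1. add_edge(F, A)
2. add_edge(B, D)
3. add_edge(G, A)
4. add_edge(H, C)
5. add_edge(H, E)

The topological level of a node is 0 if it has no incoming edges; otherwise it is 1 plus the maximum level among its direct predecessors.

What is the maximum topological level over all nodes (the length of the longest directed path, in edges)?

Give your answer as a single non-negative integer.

Answer: 1

Derivation:
Op 1: add_edge(F, A). Edges now: 1
Op 2: add_edge(B, D). Edges now: 2
Op 3: add_edge(G, A). Edges now: 3
Op 4: add_edge(H, C). Edges now: 4
Op 5: add_edge(H, E). Edges now: 5
Compute levels (Kahn BFS):
  sources (in-degree 0): B, F, G, H
  process B: level=0
    B->D: in-degree(D)=0, level(D)=1, enqueue
  process F: level=0
    F->A: in-degree(A)=1, level(A)>=1
  process G: level=0
    G->A: in-degree(A)=0, level(A)=1, enqueue
  process H: level=0
    H->C: in-degree(C)=0, level(C)=1, enqueue
    H->E: in-degree(E)=0, level(E)=1, enqueue
  process D: level=1
  process A: level=1
  process C: level=1
  process E: level=1
All levels: A:1, B:0, C:1, D:1, E:1, F:0, G:0, H:0
max level = 1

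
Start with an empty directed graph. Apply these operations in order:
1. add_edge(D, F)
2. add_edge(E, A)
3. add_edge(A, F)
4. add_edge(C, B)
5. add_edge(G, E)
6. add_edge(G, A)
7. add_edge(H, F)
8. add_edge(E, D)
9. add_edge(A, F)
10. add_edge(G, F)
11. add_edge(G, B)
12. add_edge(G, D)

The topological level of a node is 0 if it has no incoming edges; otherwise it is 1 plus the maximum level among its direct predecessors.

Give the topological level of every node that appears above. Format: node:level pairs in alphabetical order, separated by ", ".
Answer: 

Answer: A:2, B:1, C:0, D:2, E:1, F:3, G:0, H:0

Derivation:
Op 1: add_edge(D, F). Edges now: 1
Op 2: add_edge(E, A). Edges now: 2
Op 3: add_edge(A, F). Edges now: 3
Op 4: add_edge(C, B). Edges now: 4
Op 5: add_edge(G, E). Edges now: 5
Op 6: add_edge(G, A). Edges now: 6
Op 7: add_edge(H, F). Edges now: 7
Op 8: add_edge(E, D). Edges now: 8
Op 9: add_edge(A, F) (duplicate, no change). Edges now: 8
Op 10: add_edge(G, F). Edges now: 9
Op 11: add_edge(G, B). Edges now: 10
Op 12: add_edge(G, D). Edges now: 11
Compute levels (Kahn BFS):
  sources (in-degree 0): C, G, H
  process C: level=0
    C->B: in-degree(B)=1, level(B)>=1
  process G: level=0
    G->A: in-degree(A)=1, level(A)>=1
    G->B: in-degree(B)=0, level(B)=1, enqueue
    G->D: in-degree(D)=1, level(D)>=1
    G->E: in-degree(E)=0, level(E)=1, enqueue
    G->F: in-degree(F)=3, level(F)>=1
  process H: level=0
    H->F: in-degree(F)=2, level(F)>=1
  process B: level=1
  process E: level=1
    E->A: in-degree(A)=0, level(A)=2, enqueue
    E->D: in-degree(D)=0, level(D)=2, enqueue
  process A: level=2
    A->F: in-degree(F)=1, level(F)>=3
  process D: level=2
    D->F: in-degree(F)=0, level(F)=3, enqueue
  process F: level=3
All levels: A:2, B:1, C:0, D:2, E:1, F:3, G:0, H:0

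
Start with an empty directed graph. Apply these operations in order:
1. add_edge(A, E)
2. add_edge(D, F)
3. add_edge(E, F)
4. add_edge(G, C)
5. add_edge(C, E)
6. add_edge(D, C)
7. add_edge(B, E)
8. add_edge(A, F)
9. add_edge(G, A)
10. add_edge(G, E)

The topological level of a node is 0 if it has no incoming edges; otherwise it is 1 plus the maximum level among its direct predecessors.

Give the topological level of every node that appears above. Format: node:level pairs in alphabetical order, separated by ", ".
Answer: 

Op 1: add_edge(A, E). Edges now: 1
Op 2: add_edge(D, F). Edges now: 2
Op 3: add_edge(E, F). Edges now: 3
Op 4: add_edge(G, C). Edges now: 4
Op 5: add_edge(C, E). Edges now: 5
Op 6: add_edge(D, C). Edges now: 6
Op 7: add_edge(B, E). Edges now: 7
Op 8: add_edge(A, F). Edges now: 8
Op 9: add_edge(G, A). Edges now: 9
Op 10: add_edge(G, E). Edges now: 10
Compute levels (Kahn BFS):
  sources (in-degree 0): B, D, G
  process B: level=0
    B->E: in-degree(E)=3, level(E)>=1
  process D: level=0
    D->C: in-degree(C)=1, level(C)>=1
    D->F: in-degree(F)=2, level(F)>=1
  process G: level=0
    G->A: in-degree(A)=0, level(A)=1, enqueue
    G->C: in-degree(C)=0, level(C)=1, enqueue
    G->E: in-degree(E)=2, level(E)>=1
  process A: level=1
    A->E: in-degree(E)=1, level(E)>=2
    A->F: in-degree(F)=1, level(F)>=2
  process C: level=1
    C->E: in-degree(E)=0, level(E)=2, enqueue
  process E: level=2
    E->F: in-degree(F)=0, level(F)=3, enqueue
  process F: level=3
All levels: A:1, B:0, C:1, D:0, E:2, F:3, G:0

Answer: A:1, B:0, C:1, D:0, E:2, F:3, G:0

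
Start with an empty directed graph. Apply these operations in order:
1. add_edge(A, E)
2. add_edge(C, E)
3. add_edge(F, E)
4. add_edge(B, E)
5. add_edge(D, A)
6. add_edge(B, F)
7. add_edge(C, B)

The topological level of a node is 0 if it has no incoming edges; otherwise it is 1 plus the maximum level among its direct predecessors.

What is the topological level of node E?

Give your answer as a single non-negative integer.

Op 1: add_edge(A, E). Edges now: 1
Op 2: add_edge(C, E). Edges now: 2
Op 3: add_edge(F, E). Edges now: 3
Op 4: add_edge(B, E). Edges now: 4
Op 5: add_edge(D, A). Edges now: 5
Op 6: add_edge(B, F). Edges now: 6
Op 7: add_edge(C, B). Edges now: 7
Compute levels (Kahn BFS):
  sources (in-degree 0): C, D
  process C: level=0
    C->B: in-degree(B)=0, level(B)=1, enqueue
    C->E: in-degree(E)=3, level(E)>=1
  process D: level=0
    D->A: in-degree(A)=0, level(A)=1, enqueue
  process B: level=1
    B->E: in-degree(E)=2, level(E)>=2
    B->F: in-degree(F)=0, level(F)=2, enqueue
  process A: level=1
    A->E: in-degree(E)=1, level(E)>=2
  process F: level=2
    F->E: in-degree(E)=0, level(E)=3, enqueue
  process E: level=3
All levels: A:1, B:1, C:0, D:0, E:3, F:2
level(E) = 3

Answer: 3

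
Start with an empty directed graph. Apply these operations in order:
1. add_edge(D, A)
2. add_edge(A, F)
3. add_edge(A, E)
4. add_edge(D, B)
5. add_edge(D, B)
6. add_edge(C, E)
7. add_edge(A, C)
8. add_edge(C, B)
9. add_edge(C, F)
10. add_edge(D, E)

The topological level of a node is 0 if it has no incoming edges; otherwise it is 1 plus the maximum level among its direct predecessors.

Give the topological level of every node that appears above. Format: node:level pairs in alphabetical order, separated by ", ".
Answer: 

Op 1: add_edge(D, A). Edges now: 1
Op 2: add_edge(A, F). Edges now: 2
Op 3: add_edge(A, E). Edges now: 3
Op 4: add_edge(D, B). Edges now: 4
Op 5: add_edge(D, B) (duplicate, no change). Edges now: 4
Op 6: add_edge(C, E). Edges now: 5
Op 7: add_edge(A, C). Edges now: 6
Op 8: add_edge(C, B). Edges now: 7
Op 9: add_edge(C, F). Edges now: 8
Op 10: add_edge(D, E). Edges now: 9
Compute levels (Kahn BFS):
  sources (in-degree 0): D
  process D: level=0
    D->A: in-degree(A)=0, level(A)=1, enqueue
    D->B: in-degree(B)=1, level(B)>=1
    D->E: in-degree(E)=2, level(E)>=1
  process A: level=1
    A->C: in-degree(C)=0, level(C)=2, enqueue
    A->E: in-degree(E)=1, level(E)>=2
    A->F: in-degree(F)=1, level(F)>=2
  process C: level=2
    C->B: in-degree(B)=0, level(B)=3, enqueue
    C->E: in-degree(E)=0, level(E)=3, enqueue
    C->F: in-degree(F)=0, level(F)=3, enqueue
  process B: level=3
  process E: level=3
  process F: level=3
All levels: A:1, B:3, C:2, D:0, E:3, F:3

Answer: A:1, B:3, C:2, D:0, E:3, F:3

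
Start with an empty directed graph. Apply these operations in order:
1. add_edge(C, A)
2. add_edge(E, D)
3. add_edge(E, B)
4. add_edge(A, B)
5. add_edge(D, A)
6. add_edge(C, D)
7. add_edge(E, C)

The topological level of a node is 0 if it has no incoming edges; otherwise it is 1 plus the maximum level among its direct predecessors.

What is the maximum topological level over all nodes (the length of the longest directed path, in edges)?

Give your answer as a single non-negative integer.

Answer: 4

Derivation:
Op 1: add_edge(C, A). Edges now: 1
Op 2: add_edge(E, D). Edges now: 2
Op 3: add_edge(E, B). Edges now: 3
Op 4: add_edge(A, B). Edges now: 4
Op 5: add_edge(D, A). Edges now: 5
Op 6: add_edge(C, D). Edges now: 6
Op 7: add_edge(E, C). Edges now: 7
Compute levels (Kahn BFS):
  sources (in-degree 0): E
  process E: level=0
    E->B: in-degree(B)=1, level(B)>=1
    E->C: in-degree(C)=0, level(C)=1, enqueue
    E->D: in-degree(D)=1, level(D)>=1
  process C: level=1
    C->A: in-degree(A)=1, level(A)>=2
    C->D: in-degree(D)=0, level(D)=2, enqueue
  process D: level=2
    D->A: in-degree(A)=0, level(A)=3, enqueue
  process A: level=3
    A->B: in-degree(B)=0, level(B)=4, enqueue
  process B: level=4
All levels: A:3, B:4, C:1, D:2, E:0
max level = 4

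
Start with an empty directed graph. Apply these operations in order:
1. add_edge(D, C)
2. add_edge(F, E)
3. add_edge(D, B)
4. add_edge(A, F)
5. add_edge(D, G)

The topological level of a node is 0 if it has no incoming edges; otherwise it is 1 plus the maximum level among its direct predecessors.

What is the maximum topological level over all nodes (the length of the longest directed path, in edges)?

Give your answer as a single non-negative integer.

Op 1: add_edge(D, C). Edges now: 1
Op 2: add_edge(F, E). Edges now: 2
Op 3: add_edge(D, B). Edges now: 3
Op 4: add_edge(A, F). Edges now: 4
Op 5: add_edge(D, G). Edges now: 5
Compute levels (Kahn BFS):
  sources (in-degree 0): A, D
  process A: level=0
    A->F: in-degree(F)=0, level(F)=1, enqueue
  process D: level=0
    D->B: in-degree(B)=0, level(B)=1, enqueue
    D->C: in-degree(C)=0, level(C)=1, enqueue
    D->G: in-degree(G)=0, level(G)=1, enqueue
  process F: level=1
    F->E: in-degree(E)=0, level(E)=2, enqueue
  process B: level=1
  process C: level=1
  process G: level=1
  process E: level=2
All levels: A:0, B:1, C:1, D:0, E:2, F:1, G:1
max level = 2

Answer: 2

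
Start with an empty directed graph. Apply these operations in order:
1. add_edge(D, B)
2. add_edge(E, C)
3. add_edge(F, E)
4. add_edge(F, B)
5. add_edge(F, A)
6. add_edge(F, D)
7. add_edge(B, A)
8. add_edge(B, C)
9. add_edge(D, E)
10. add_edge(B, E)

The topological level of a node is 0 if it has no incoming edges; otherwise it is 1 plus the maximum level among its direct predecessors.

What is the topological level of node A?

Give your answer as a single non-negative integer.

Op 1: add_edge(D, B). Edges now: 1
Op 2: add_edge(E, C). Edges now: 2
Op 3: add_edge(F, E). Edges now: 3
Op 4: add_edge(F, B). Edges now: 4
Op 5: add_edge(F, A). Edges now: 5
Op 6: add_edge(F, D). Edges now: 6
Op 7: add_edge(B, A). Edges now: 7
Op 8: add_edge(B, C). Edges now: 8
Op 9: add_edge(D, E). Edges now: 9
Op 10: add_edge(B, E). Edges now: 10
Compute levels (Kahn BFS):
  sources (in-degree 0): F
  process F: level=0
    F->A: in-degree(A)=1, level(A)>=1
    F->B: in-degree(B)=1, level(B)>=1
    F->D: in-degree(D)=0, level(D)=1, enqueue
    F->E: in-degree(E)=2, level(E)>=1
  process D: level=1
    D->B: in-degree(B)=0, level(B)=2, enqueue
    D->E: in-degree(E)=1, level(E)>=2
  process B: level=2
    B->A: in-degree(A)=0, level(A)=3, enqueue
    B->C: in-degree(C)=1, level(C)>=3
    B->E: in-degree(E)=0, level(E)=3, enqueue
  process A: level=3
  process E: level=3
    E->C: in-degree(C)=0, level(C)=4, enqueue
  process C: level=4
All levels: A:3, B:2, C:4, D:1, E:3, F:0
level(A) = 3

Answer: 3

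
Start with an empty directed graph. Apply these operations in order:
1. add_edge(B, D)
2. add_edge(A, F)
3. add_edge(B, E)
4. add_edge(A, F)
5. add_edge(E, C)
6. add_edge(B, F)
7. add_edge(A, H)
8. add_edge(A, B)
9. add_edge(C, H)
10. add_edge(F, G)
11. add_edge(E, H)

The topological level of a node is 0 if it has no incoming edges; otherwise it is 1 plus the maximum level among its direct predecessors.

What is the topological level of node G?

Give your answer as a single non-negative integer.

Answer: 3

Derivation:
Op 1: add_edge(B, D). Edges now: 1
Op 2: add_edge(A, F). Edges now: 2
Op 3: add_edge(B, E). Edges now: 3
Op 4: add_edge(A, F) (duplicate, no change). Edges now: 3
Op 5: add_edge(E, C). Edges now: 4
Op 6: add_edge(B, F). Edges now: 5
Op 7: add_edge(A, H). Edges now: 6
Op 8: add_edge(A, B). Edges now: 7
Op 9: add_edge(C, H). Edges now: 8
Op 10: add_edge(F, G). Edges now: 9
Op 11: add_edge(E, H). Edges now: 10
Compute levels (Kahn BFS):
  sources (in-degree 0): A
  process A: level=0
    A->B: in-degree(B)=0, level(B)=1, enqueue
    A->F: in-degree(F)=1, level(F)>=1
    A->H: in-degree(H)=2, level(H)>=1
  process B: level=1
    B->D: in-degree(D)=0, level(D)=2, enqueue
    B->E: in-degree(E)=0, level(E)=2, enqueue
    B->F: in-degree(F)=0, level(F)=2, enqueue
  process D: level=2
  process E: level=2
    E->C: in-degree(C)=0, level(C)=3, enqueue
    E->H: in-degree(H)=1, level(H)>=3
  process F: level=2
    F->G: in-degree(G)=0, level(G)=3, enqueue
  process C: level=3
    C->H: in-degree(H)=0, level(H)=4, enqueue
  process G: level=3
  process H: level=4
All levels: A:0, B:1, C:3, D:2, E:2, F:2, G:3, H:4
level(G) = 3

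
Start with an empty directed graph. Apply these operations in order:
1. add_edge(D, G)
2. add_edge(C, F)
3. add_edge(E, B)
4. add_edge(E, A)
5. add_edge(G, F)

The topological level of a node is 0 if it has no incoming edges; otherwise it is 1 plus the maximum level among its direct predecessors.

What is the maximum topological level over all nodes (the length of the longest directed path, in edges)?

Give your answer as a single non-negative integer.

Answer: 2

Derivation:
Op 1: add_edge(D, G). Edges now: 1
Op 2: add_edge(C, F). Edges now: 2
Op 3: add_edge(E, B). Edges now: 3
Op 4: add_edge(E, A). Edges now: 4
Op 5: add_edge(G, F). Edges now: 5
Compute levels (Kahn BFS):
  sources (in-degree 0): C, D, E
  process C: level=0
    C->F: in-degree(F)=1, level(F)>=1
  process D: level=0
    D->G: in-degree(G)=0, level(G)=1, enqueue
  process E: level=0
    E->A: in-degree(A)=0, level(A)=1, enqueue
    E->B: in-degree(B)=0, level(B)=1, enqueue
  process G: level=1
    G->F: in-degree(F)=0, level(F)=2, enqueue
  process A: level=1
  process B: level=1
  process F: level=2
All levels: A:1, B:1, C:0, D:0, E:0, F:2, G:1
max level = 2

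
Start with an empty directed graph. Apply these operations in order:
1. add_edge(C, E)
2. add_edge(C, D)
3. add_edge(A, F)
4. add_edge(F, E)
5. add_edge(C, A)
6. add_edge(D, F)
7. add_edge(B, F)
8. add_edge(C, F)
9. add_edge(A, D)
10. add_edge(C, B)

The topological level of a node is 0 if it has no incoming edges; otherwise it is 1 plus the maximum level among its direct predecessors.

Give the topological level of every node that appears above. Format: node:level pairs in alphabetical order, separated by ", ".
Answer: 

Answer: A:1, B:1, C:0, D:2, E:4, F:3

Derivation:
Op 1: add_edge(C, E). Edges now: 1
Op 2: add_edge(C, D). Edges now: 2
Op 3: add_edge(A, F). Edges now: 3
Op 4: add_edge(F, E). Edges now: 4
Op 5: add_edge(C, A). Edges now: 5
Op 6: add_edge(D, F). Edges now: 6
Op 7: add_edge(B, F). Edges now: 7
Op 8: add_edge(C, F). Edges now: 8
Op 9: add_edge(A, D). Edges now: 9
Op 10: add_edge(C, B). Edges now: 10
Compute levels (Kahn BFS):
  sources (in-degree 0): C
  process C: level=0
    C->A: in-degree(A)=0, level(A)=1, enqueue
    C->B: in-degree(B)=0, level(B)=1, enqueue
    C->D: in-degree(D)=1, level(D)>=1
    C->E: in-degree(E)=1, level(E)>=1
    C->F: in-degree(F)=3, level(F)>=1
  process A: level=1
    A->D: in-degree(D)=0, level(D)=2, enqueue
    A->F: in-degree(F)=2, level(F)>=2
  process B: level=1
    B->F: in-degree(F)=1, level(F)>=2
  process D: level=2
    D->F: in-degree(F)=0, level(F)=3, enqueue
  process F: level=3
    F->E: in-degree(E)=0, level(E)=4, enqueue
  process E: level=4
All levels: A:1, B:1, C:0, D:2, E:4, F:3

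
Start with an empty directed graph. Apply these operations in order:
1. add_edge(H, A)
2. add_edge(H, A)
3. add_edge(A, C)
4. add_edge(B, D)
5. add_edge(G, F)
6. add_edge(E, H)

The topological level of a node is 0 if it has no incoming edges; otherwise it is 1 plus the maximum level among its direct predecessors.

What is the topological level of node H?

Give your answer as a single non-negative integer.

Answer: 1

Derivation:
Op 1: add_edge(H, A). Edges now: 1
Op 2: add_edge(H, A) (duplicate, no change). Edges now: 1
Op 3: add_edge(A, C). Edges now: 2
Op 4: add_edge(B, D). Edges now: 3
Op 5: add_edge(G, F). Edges now: 4
Op 6: add_edge(E, H). Edges now: 5
Compute levels (Kahn BFS):
  sources (in-degree 0): B, E, G
  process B: level=0
    B->D: in-degree(D)=0, level(D)=1, enqueue
  process E: level=0
    E->H: in-degree(H)=0, level(H)=1, enqueue
  process G: level=0
    G->F: in-degree(F)=0, level(F)=1, enqueue
  process D: level=1
  process H: level=1
    H->A: in-degree(A)=0, level(A)=2, enqueue
  process F: level=1
  process A: level=2
    A->C: in-degree(C)=0, level(C)=3, enqueue
  process C: level=3
All levels: A:2, B:0, C:3, D:1, E:0, F:1, G:0, H:1
level(H) = 1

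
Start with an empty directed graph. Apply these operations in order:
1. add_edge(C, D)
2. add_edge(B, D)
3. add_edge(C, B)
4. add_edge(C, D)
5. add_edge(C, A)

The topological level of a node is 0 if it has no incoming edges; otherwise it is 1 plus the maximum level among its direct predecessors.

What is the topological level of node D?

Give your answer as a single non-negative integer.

Answer: 2

Derivation:
Op 1: add_edge(C, D). Edges now: 1
Op 2: add_edge(B, D). Edges now: 2
Op 3: add_edge(C, B). Edges now: 3
Op 4: add_edge(C, D) (duplicate, no change). Edges now: 3
Op 5: add_edge(C, A). Edges now: 4
Compute levels (Kahn BFS):
  sources (in-degree 0): C
  process C: level=0
    C->A: in-degree(A)=0, level(A)=1, enqueue
    C->B: in-degree(B)=0, level(B)=1, enqueue
    C->D: in-degree(D)=1, level(D)>=1
  process A: level=1
  process B: level=1
    B->D: in-degree(D)=0, level(D)=2, enqueue
  process D: level=2
All levels: A:1, B:1, C:0, D:2
level(D) = 2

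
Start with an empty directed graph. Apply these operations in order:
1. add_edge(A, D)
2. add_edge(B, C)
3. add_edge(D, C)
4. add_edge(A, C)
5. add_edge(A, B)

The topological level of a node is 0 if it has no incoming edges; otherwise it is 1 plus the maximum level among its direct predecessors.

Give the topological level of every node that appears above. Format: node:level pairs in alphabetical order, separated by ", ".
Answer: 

Op 1: add_edge(A, D). Edges now: 1
Op 2: add_edge(B, C). Edges now: 2
Op 3: add_edge(D, C). Edges now: 3
Op 4: add_edge(A, C). Edges now: 4
Op 5: add_edge(A, B). Edges now: 5
Compute levels (Kahn BFS):
  sources (in-degree 0): A
  process A: level=0
    A->B: in-degree(B)=0, level(B)=1, enqueue
    A->C: in-degree(C)=2, level(C)>=1
    A->D: in-degree(D)=0, level(D)=1, enqueue
  process B: level=1
    B->C: in-degree(C)=1, level(C)>=2
  process D: level=1
    D->C: in-degree(C)=0, level(C)=2, enqueue
  process C: level=2
All levels: A:0, B:1, C:2, D:1

Answer: A:0, B:1, C:2, D:1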